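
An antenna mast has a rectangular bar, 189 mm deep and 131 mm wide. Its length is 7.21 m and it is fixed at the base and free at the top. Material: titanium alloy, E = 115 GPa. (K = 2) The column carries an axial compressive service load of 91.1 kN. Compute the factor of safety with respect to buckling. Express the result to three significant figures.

n ≈ 2.12

Buckling occurs about the weak axis: I_min = h·b³/12 with b = 131 mm (the shorter side).
I_min = 189×131³/12 = 3.541×10^7 mm⁴
I = 3.541×10^7 mm⁴ = 3.541×10^-5 m⁴
Effective length L_e = K·L = 2 × 7.21 = 14.42 m
P_cr = π²EI / L_e² = π² × 115×10⁹ × 3.541×10^-5 / 14.42² = 1.933×10^5 N
Factor of safety n = P_cr / P = 193.27 / 91.1 = 2.12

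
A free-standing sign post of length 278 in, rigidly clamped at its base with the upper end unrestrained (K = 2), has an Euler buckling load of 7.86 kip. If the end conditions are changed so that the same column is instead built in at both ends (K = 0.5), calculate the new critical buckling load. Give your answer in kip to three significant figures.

P_cr ∝ 1/K², so P_cr,new = P_cr,old × (K_old/K_new)² = 7.86 × (2/0.5)²
= 7.86 × 16.00 = 126 kip

P_cr ≈ 126 kip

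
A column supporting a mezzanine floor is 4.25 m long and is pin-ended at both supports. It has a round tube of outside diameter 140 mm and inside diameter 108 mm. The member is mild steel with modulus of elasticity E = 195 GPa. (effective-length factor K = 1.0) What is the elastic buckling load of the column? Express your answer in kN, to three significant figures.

P_cr ≈ 1300 kN

d_o = 140 mm, d_i = 108 mm
I = π(d_o⁴ − d_i⁴)/64 = π(140⁴ − 108.0⁴)/64 = 1.218×10^7 mm⁴
I = 1.218×10^7 mm⁴ = 1.218×10^-5 m⁴
Effective length L_e = K·L = 1 × 4.25 = 4.250 m
P_cr = π²EI / L_e² = π² × 195×10⁹ × 1.218×10^-5 / 4.250² = 1.298×10^6 N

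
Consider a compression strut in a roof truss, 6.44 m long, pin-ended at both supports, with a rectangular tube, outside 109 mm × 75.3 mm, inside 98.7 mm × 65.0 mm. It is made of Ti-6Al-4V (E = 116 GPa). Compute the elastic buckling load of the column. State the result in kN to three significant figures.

P_cr ≈ 44.7 kN

Weak-axis I_min = (h_o·b_o³ − h_i·b_i³)/12 with b_o = 75.3, b_i = 65.00 mm (shorter outer/inner sides).
I_min = (109×75.3³ − 98.70×65.00³)/12 = 1.619×10^6 mm⁴
I = 1.619×10^6 mm⁴ = 1.619×10^-6 m⁴
Effective length L_e = K·L = 1 × 6.44 = 6.440 m
P_cr = π²EI / L_e² = π² × 116×10⁹ × 1.619×10^-6 / 6.440² = 4.470×10^4 N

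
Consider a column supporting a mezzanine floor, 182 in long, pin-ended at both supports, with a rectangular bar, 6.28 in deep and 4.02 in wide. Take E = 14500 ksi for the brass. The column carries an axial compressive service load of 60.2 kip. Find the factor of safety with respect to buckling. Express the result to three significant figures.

n ≈ 2.44

Buckling occurs about the weak axis: I_min = h·b³/12 with b = 4.02 in (the shorter side).
I_min = 6.28×4.02³/12 = 34.00 in⁴
Effective length L_e = K·L = 1 × 182 = 182.0 in
P_cr = π²EI / L_e² = π² × 14500×10³ × 34.00 / 182.0² = 1.469×10^5 lb
Factor of safety n = P_cr / P = 146.89 / 60.2 = 2.44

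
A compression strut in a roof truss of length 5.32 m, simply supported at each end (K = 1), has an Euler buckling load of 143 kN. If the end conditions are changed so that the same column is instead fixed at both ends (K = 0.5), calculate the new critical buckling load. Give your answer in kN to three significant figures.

P_cr ∝ 1/K², so P_cr,new = P_cr,old × (K_old/K_new)² = 143 × (1/0.5)²
= 143 × 4.000 = 572 kN

P_cr ≈ 572 kN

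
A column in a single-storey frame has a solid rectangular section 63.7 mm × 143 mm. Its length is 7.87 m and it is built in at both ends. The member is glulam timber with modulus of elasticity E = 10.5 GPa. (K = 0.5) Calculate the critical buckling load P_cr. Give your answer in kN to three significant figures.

P_cr ≈ 20.6 kN

Buckling occurs about the weak axis: I_min = h·b³/12 with b = 63.7 mm (the shorter side).
I_min = 143×63.7³/12 = 3.080×10^6 mm⁴
I = 3.080×10^6 mm⁴ = 3.080×10^-6 m⁴
Effective length L_e = K·L = 0.5 × 7.87 = 3.935 m
P_cr = π²EI / L_e² = π² × 10.5×10⁹ × 3.080×10^-6 / 3.935² = 2.061×10^4 N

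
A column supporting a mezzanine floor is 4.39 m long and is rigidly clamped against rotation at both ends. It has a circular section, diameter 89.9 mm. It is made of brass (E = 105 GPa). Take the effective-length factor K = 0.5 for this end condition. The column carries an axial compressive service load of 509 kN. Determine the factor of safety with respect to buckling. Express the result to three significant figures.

I = πd⁴/64 = π×89.9⁴/64 = 3.206×10^6 mm⁴
I = 3.206×10^6 mm⁴ = 3.206×10^-6 m⁴
Effective length L_e = K·L = 0.5 × 4.39 = 2.195 m
P_cr = π²EI / L_e² = π² × 105×10⁹ × 3.206×10^-6 / 2.195² = 6.896×10^5 N
Factor of safety n = P_cr / P = 689.65 / 509 = 1.35

n ≈ 1.35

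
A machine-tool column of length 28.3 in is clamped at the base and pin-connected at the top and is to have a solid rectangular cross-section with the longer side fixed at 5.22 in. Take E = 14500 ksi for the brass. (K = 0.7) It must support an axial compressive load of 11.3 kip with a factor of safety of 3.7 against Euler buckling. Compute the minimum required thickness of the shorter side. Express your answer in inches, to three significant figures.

Required P_cr = n·P = 3.7 × 11.3 = 41.81 kip
L_e = K·L = 0.7 × 28.3 = 19.81 in
Required I = P_cr·L_e²/(π²E) = 4.181×10^4 × 19.81² / (π² × 1.45×10^7) = 0.1147 in⁴
Rectangle, weak axis: I_min = h·b³/12 with h = 5.22 in fixed  ⇒  b = (12I/h)^(1/3) = 0.641 in

b ≈ 0.641 in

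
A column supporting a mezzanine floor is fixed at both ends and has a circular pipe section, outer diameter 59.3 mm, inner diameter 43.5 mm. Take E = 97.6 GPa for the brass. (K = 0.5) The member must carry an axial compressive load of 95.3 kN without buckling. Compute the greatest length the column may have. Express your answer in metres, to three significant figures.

d_o = 59.3 mm, d_i = 43.5 mm
I = π(d_o⁴ − d_i⁴)/64 = π(59.3⁴ − 43.50⁴)/64 = 4.312×10^5 mm⁴
I = 4.312×10^-7 m⁴
At the buckling limit P_cr = P = 9.530×10^4 N
From P_cr = π²EI/(K·L)²:  L = (1/K)·√(π²EI/P_cr) = (1/0.5)·√(π²×9.76×10^10×4.312×10^-7/9.530×10^4)
L = 4.18 m

L_max ≈ 4.18 m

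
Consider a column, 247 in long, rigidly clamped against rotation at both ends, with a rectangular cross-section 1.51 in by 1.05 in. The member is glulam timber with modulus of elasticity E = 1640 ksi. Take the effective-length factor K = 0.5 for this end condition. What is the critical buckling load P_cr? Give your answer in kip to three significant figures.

Buckling occurs about the weak axis: I_min = h·b³/12 with b = 1.05 in (the shorter side).
I_min = 1.51×1.05³/12 = 0.1457 in⁴
Effective length L_e = K·L = 0.5 × 247 = 123.5 in
P_cr = π²EI / L_e² = π² × 1640×10³ × 0.1457 / 123.5² = 154.6 lb

P_cr ≈ 0.155 kip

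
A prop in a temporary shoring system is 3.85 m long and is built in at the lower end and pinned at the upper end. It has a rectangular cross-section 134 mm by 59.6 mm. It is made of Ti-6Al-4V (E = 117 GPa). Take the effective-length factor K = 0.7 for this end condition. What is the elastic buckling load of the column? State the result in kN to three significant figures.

Buckling occurs about the weak axis: I_min = h·b³/12 with b = 59.6 mm (the shorter side).
I_min = 134×59.6³/12 = 2.364×10^6 mm⁴
I = 2.364×10^6 mm⁴ = 2.364×10^-6 m⁴
Effective length L_e = K·L = 0.7 × 3.85 = 2.695 m
P_cr = π²EI / L_e² = π² × 117×10⁹ × 2.364×10^-6 / 2.695² = 3.759×10^5 N

P_cr ≈ 376 kN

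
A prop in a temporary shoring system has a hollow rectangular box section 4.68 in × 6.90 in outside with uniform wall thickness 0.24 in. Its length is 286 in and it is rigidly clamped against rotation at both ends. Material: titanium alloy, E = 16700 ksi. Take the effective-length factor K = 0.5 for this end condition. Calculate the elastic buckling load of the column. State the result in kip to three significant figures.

Inner dimensions: h_i = 6.90 − 2×0.24 = 6.420 in, b_i = 4.68 − 2×0.24 = 4.200 in
Weak-axis I_min = (h_o·b_o³ − h_i·b_i³)/12 with b_o = 4.68, b_i = 4.200 in (shorter outer/inner sides).
I_min = (6.90×4.68³ − 6.420×4.200³)/12 = 19.30 in⁴
Effective length L_e = K·L = 0.5 × 286 = 143.0 in
P_cr = π²EI / L_e² = π² × 16700×10³ × 19.30 / 143.0² = 1.556×10^5 lb

P_cr ≈ 156 kip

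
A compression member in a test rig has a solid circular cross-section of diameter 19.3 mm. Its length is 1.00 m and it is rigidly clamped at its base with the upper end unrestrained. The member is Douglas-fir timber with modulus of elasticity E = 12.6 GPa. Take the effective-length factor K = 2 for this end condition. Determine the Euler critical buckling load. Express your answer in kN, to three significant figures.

P_cr ≈ 0.212 kN

I = πd⁴/64 = π×19.3⁴/64 = 6.811×10^3 mm⁴
I = 6.811×10^3 mm⁴ = 6.811×10^-9 m⁴
Effective length L_e = K·L = 2 × 1.00 = 2.000 m
P_cr = π²EI / L_e² = π² × 12.6×10⁹ × 6.811×10^-9 / 2.000² = 211.7 N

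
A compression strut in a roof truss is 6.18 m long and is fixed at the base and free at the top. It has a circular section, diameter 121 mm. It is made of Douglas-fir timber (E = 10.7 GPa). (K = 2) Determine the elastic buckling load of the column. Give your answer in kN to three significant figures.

I = πd⁴/64 = π×121⁴/64 = 1.052×10^7 mm⁴
I = 1.052×10^7 mm⁴ = 1.052×10^-5 m⁴
Effective length L_e = K·L = 2 × 6.18 = 12.36 m
P_cr = π²EI / L_e² = π² × 10.7×10⁹ × 1.052×10^-5 / 12.36² = 7.274×10^3 N

P_cr ≈ 7.27 kN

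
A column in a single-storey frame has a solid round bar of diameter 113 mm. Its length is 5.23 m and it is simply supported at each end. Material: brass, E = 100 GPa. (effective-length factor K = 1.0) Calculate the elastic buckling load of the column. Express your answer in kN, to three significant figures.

P_cr ≈ 289 kN

I = πd⁴/64 = π×113⁴/64 = 8.004×10^6 mm⁴
I = 8.004×10^6 mm⁴ = 8.004×10^-6 m⁴
Effective length L_e = K·L = 1 × 5.23 = 5.230 m
P_cr = π²EI / L_e² = π² × 100×10⁹ × 8.004×10^-6 / 5.230² = 2.888×10^5 N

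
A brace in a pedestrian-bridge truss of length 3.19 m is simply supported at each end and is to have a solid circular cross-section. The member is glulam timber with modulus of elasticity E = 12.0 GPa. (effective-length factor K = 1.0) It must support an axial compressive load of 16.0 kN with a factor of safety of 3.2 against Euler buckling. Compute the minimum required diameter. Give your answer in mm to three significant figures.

d ≈ 97.3 mm

Required P_cr = n·P = 3.2 × 16.0 = 51.20 kN
L_e = K·L = 1 × 3.19 = 3.190 m
Required I = P_cr·L_e²/(π²E) = 5.120×10^4 × 3.190² / (π² × 1.20×10^10) = 4.399×10^-6 m⁴
I_req = 4.399×10^6 mm⁴
Solid circle: I = πd⁴/64  ⇒  d = (64I/π)^(1/4) = (64×4.399×10^6/π)^(1/4) = 97.3 mm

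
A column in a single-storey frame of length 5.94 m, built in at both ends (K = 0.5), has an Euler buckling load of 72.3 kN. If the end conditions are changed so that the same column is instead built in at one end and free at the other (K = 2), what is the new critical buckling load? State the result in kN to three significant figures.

P_cr ∝ 1/K², so P_cr,new = P_cr,old × (K_old/K_new)² = 72.3 × (0.5/2)²
= 72.3 × 0.06250 = 4.52 kN

P_cr ≈ 4.52 kN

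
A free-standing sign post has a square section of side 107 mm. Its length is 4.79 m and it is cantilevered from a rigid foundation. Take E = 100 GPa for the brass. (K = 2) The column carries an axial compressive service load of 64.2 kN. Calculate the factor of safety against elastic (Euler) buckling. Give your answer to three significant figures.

I = a⁴/12 = 107⁴/12 = 1.092×10^7 mm⁴
I = 1.092×10^7 mm⁴ = 1.092×10^-5 m⁴
Effective length L_e = K·L = 2 × 4.79 = 9.580 m
P_cr = π²EI / L_e² = π² × 100×10⁹ × 1.092×10^-5 / 9.580² = 1.175×10^5 N
Factor of safety n = P_cr / P = 117.47 / 64.2 = 1.83

n ≈ 1.83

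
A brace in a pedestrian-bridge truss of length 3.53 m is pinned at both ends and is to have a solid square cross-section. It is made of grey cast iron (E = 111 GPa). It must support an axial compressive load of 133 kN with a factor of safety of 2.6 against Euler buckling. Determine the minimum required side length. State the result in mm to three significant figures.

Required P_cr = n·P = 2.6 × 133 = 345.8 kN
L_e = K·L = 1 × 3.53 = 3.530 m
Required I = P_cr·L_e²/(π²E) = 3.458×10^5 × 3.530² / (π² × 1.11×10^11) = 3.933×10^-6 m⁴
I_req = 3.933×10^6 mm⁴
Solid square: I = a⁴/12  ⇒  a = (12I)^(1/4) = (12×3.933×10^6)^(1/4) = 82.9 mm

a ≈ 82.9 mm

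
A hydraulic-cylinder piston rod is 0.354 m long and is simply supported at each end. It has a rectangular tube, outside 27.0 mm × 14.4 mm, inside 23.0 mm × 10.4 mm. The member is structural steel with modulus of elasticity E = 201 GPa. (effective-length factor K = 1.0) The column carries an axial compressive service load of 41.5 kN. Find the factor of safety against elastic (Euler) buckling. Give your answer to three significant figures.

n ≈ 1.74

Weak-axis I_min = (h_o·b_o³ − h_i·b_i³)/12 with b_o = 14.4, b_i = 10.40 mm (shorter outer/inner sides).
I_min = (27.0×14.4³ − 23.00×10.40³)/12 = 4.562×10^3 mm⁴
I = 4.562×10^3 mm⁴ = 4.562×10^-9 m⁴
Effective length L_e = K·L = 1 × 0.354 = 0.3540 m
P_cr = π²EI / L_e² = π² × 201×10⁹ × 4.562×10^-9 / 0.3540² = 7.223×10^4 N
Factor of safety n = P_cr / P = 72.225 / 41.5 = 1.74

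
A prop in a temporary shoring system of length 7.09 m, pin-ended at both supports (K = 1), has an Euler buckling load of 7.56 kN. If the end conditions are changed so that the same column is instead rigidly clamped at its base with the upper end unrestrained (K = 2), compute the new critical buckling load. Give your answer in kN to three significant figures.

P_cr ∝ 1/K², so P_cr,new = P_cr,old × (K_old/K_new)² = 7.56 × (1/2)²
= 7.56 × 0.2500 = 1.89 kN

P_cr ≈ 1.89 kN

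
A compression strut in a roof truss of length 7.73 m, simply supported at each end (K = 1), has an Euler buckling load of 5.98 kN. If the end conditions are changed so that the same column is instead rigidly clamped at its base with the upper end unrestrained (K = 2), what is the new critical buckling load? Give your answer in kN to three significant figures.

P_cr ≈ 1.50 kN

P_cr ∝ 1/K², so P_cr,new = P_cr,old × (K_old/K_new)² = 5.98 × (1/2)²
= 5.98 × 0.2500 = 1.50 kN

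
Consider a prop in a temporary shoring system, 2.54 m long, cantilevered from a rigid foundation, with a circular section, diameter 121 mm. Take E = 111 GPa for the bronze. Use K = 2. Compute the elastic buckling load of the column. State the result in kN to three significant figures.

P_cr ≈ 447 kN

I = πd⁴/64 = π×121⁴/64 = 1.052×10^7 mm⁴
I = 1.052×10^7 mm⁴ = 1.052×10^-5 m⁴
Effective length L_e = K·L = 2 × 2.54 = 5.080 m
P_cr = π²EI / L_e² = π² × 111×10⁹ × 1.052×10^-5 / 5.080² = 4.467×10^5 N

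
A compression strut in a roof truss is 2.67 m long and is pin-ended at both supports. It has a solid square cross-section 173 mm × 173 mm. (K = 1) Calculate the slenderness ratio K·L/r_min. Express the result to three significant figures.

For a square r = a/√12 = 173/√12 = 49.94 mm
L_e = K·L = 1 × 2.67 m = 2.670 m = 2670.0 mm
λ = L_e / r_min = 2670.0 / 49.94 = 53.5

λ ≈ 53.5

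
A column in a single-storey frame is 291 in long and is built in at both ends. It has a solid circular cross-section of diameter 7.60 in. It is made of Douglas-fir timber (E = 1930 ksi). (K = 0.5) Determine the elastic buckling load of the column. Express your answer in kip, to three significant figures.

I = πd⁴/64 = π×7.60⁴/64 = 163.8 in⁴
Effective length L_e = K·L = 0.5 × 291 = 145.5 in
P_cr = π²EI / L_e² = π² × 1930×10³ × 163.8 / 145.5² = 1.474×10^5 lb

P_cr ≈ 147 kip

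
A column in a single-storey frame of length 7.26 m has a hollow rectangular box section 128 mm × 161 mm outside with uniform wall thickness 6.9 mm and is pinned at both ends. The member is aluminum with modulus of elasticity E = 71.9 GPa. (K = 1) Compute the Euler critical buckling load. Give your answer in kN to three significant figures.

Inner dimensions: h_i = 161 − 2×6.9 = 147.2 mm, b_i = 128 − 2×6.9 = 114.2 mm
Weak-axis I_min = (h_o·b_o³ − h_i·b_i³)/12 with b_o = 128, b_i = 114.2 mm (shorter outer/inner sides).
I_min = (161×128³ − 147.2×114.2³)/12 = 9.867×10^6 mm⁴
I = 9.867×10^6 mm⁴ = 9.867×10^-6 m⁴
Effective length L_e = K·L = 1 × 7.26 = 7.260 m
P_cr = π²EI / L_e² = π² × 71.9×10⁹ × 9.867×10^-6 / 7.260² = 1.328×10^5 N

P_cr ≈ 133 kN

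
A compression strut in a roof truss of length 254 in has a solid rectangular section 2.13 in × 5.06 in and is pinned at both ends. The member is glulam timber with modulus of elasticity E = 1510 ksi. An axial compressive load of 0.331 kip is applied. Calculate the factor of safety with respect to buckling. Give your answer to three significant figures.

n ≈ 2.84

Buckling occurs about the weak axis: I_min = h·b³/12 with b = 2.13 in (the shorter side).
I_min = 5.06×2.13³/12 = 4.075 in⁴
Effective length L_e = K·L = 1 × 254 = 254.0 in
P_cr = π²EI / L_e² = π² × 1510×10³ × 4.075 / 254.0² = 941.3 lb
Factor of safety n = P_cr / P = 0.94128 / 0.331 = 2.84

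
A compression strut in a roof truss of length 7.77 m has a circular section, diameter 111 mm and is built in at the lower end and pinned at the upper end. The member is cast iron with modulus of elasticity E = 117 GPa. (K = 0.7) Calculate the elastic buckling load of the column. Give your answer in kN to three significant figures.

P_cr ≈ 291 kN

I = πd⁴/64 = π×111⁴/64 = 7.452×10^6 mm⁴
I = 7.452×10^6 mm⁴ = 7.452×10^-6 m⁴
Effective length L_e = K·L = 0.7 × 7.77 = 5.439 m
P_cr = π²EI / L_e² = π² × 117×10⁹ × 7.452×10^-6 / 5.439² = 2.909×10^5 N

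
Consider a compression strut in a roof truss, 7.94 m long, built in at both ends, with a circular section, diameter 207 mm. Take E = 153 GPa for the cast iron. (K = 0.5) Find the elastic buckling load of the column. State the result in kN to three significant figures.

I = πd⁴/64 = π×207⁴/64 = 9.013×10^7 mm⁴
I = 9.013×10^7 mm⁴ = 9.013×10^-5 m⁴
Effective length L_e = K·L = 0.5 × 7.94 = 3.970 m
P_cr = π²EI / L_e² = π² × 153×10⁹ × 9.013×10^-5 / 3.970² = 8.635×10^6 N

P_cr ≈ 8630 kN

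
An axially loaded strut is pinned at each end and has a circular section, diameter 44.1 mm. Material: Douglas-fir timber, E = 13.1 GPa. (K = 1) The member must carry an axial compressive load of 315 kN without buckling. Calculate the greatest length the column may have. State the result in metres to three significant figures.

L_max ≈ 0.276 m

I = πd⁴/64 = π×44.1⁴/64 = 1.857×10^5 mm⁴
I = 1.857×10^-7 m⁴
At the buckling limit P_cr = P = 3.150×10^5 N
From P_cr = π²EI/(K·L)²:  L = (1/K)·√(π²EI/P_cr) = (1/1)·√(π²×1.31×10^10×1.857×10^-7/3.150×10^5)
L = 0.276 m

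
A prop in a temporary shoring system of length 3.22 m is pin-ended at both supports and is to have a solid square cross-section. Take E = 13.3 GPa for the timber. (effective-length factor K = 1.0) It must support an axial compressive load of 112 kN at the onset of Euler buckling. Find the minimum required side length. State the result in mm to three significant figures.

L_e = K·L = 1 × 3.22 = 3.220 m
Required I = P_cr·L_e²/(π²E) = 1.120×10^5 × 3.220² / (π² × 1.33×10^10) = 8.847×10^-6 m⁴
I_req = 8.847×10^6 mm⁴
Solid square: I = a⁴/12  ⇒  a = (12I)^(1/4) = (12×8.847×10^6)^(1/4) = 102 mm

a ≈ 102 mm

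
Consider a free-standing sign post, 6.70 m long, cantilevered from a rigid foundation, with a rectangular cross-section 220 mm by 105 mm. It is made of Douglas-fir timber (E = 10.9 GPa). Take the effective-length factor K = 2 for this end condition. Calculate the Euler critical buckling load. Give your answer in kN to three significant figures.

Buckling occurs about the weak axis: I_min = h·b³/12 with b = 105 mm (the shorter side).
I_min = 220×105³/12 = 2.122×10^7 mm⁴
I = 2.122×10^7 mm⁴ = 2.122×10^-5 m⁴
Effective length L_e = K·L = 2 × 6.70 = 13.40 m
P_cr = π²EI / L_e² = π² × 10.9×10⁹ × 2.122×10^-5 / 13.40² = 1.272×10^4 N

P_cr ≈ 12.7 kN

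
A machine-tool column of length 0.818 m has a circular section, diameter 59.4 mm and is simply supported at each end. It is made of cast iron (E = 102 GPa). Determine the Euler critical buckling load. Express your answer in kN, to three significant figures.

I = πd⁴/64 = π×59.4⁴/64 = 6.111×10^5 mm⁴
I = 6.111×10^5 mm⁴ = 6.111×10^-7 m⁴
Effective length L_e = K·L = 1 × 0.818 = 0.8180 m
P_cr = π²EI / L_e² = π² × 102×10⁹ × 6.111×10^-7 / 0.8180² = 9.194×10^5 N

P_cr ≈ 919 kN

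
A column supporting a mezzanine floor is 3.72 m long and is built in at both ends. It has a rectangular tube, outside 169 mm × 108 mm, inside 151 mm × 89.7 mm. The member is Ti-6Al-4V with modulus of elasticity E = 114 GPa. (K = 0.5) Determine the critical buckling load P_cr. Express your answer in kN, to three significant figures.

P_cr ≈ 2820 kN

Weak-axis I_min = (h_o·b_o³ − h_i·b_i³)/12 with b_o = 108, b_i = 89.70 mm (shorter outer/inner sides).
I_min = (169×108³ − 151.0×89.70³)/12 = 8.659×10^6 mm⁴
I = 8.659×10^6 mm⁴ = 8.659×10^-6 m⁴
Effective length L_e = K·L = 0.5 × 3.72 = 1.860 m
P_cr = π²EI / L_e² = π² × 114×10⁹ × 8.659×10^-6 / 1.860² = 2.816×10^6 N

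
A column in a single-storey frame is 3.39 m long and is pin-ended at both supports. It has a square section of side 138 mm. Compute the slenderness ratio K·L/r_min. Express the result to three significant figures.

λ ≈ 85.1

For a square r = a/√12 = 138/√12 = 39.84 mm
L_e = K·L = 1 × 3.39 m = 3.390 m = 3390.0 mm
λ = L_e / r_min = 3390.0 / 39.84 = 85.1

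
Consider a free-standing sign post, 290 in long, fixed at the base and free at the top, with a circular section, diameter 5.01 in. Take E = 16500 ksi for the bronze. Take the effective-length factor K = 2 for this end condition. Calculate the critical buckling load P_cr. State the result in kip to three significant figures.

P_cr ≈ 15.0 kip

I = πd⁴/64 = π×5.01⁴/64 = 30.93 in⁴
Effective length L_e = K·L = 2 × 290 = 580.0 in
P_cr = π²EI / L_e² = π² × 16500×10³ × 30.93 / 580.0² = 1.497×10^4 lb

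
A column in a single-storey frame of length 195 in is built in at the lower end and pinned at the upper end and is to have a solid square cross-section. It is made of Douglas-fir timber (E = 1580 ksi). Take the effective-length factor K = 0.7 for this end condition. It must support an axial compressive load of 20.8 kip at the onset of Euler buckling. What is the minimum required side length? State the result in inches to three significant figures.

L_e = K·L = 0.7 × 195 = 136.5 in
Required I = P_cr·L_e²/(π²E) = 2.080×10^4 × 136.5² / (π² × 1.58×10^6) = 24.85 in⁴
Solid square: I = a⁴/12  ⇒  a = (12I)^(1/4) = (12×24.85)^(1/4) = 4.16 in

a ≈ 4.16 in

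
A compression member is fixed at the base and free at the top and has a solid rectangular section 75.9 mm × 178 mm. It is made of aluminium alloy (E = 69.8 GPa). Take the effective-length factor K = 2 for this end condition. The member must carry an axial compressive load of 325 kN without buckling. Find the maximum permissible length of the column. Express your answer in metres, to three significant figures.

Buckling occurs about the weak axis: I_min = h·b³/12 with b = 75.9 mm (the shorter side).
I_min = 178×75.9³/12 = 6.486×10^6 mm⁴
I = 6.486×10^-6 m⁴
At the buckling limit P_cr = P = 3.250×10^5 N
From P_cr = π²EI/(K·L)²:  L = (1/K)·√(π²EI/P_cr) = (1/2)·√(π²×6.98×10^10×6.486×10^-6/3.250×10^5)
L = 1.85 m

L_max ≈ 1.85 m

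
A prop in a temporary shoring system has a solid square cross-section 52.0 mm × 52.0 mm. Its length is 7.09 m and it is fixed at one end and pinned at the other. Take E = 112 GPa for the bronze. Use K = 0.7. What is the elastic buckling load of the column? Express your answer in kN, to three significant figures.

I = a⁴/12 = 52.0⁴/12 = 6.093×10^5 mm⁴
I = 6.093×10^5 mm⁴ = 6.093×10^-7 m⁴
Effective length L_e = K·L = 0.7 × 7.09 = 4.963 m
P_cr = π²EI / L_e² = π² × 112×10⁹ × 6.093×10^-7 / 4.963² = 2.734×10^4 N

P_cr ≈ 27.3 kN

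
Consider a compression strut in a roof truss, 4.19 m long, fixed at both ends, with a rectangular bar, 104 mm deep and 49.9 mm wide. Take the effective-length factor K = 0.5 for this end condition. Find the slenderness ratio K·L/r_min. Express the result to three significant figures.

Buckling occurs about the weak axis: I_min = h·b³/12 with b = 49.9 mm (the shorter side).
I_min = 104×49.9³/12 = 1.077×10^6 mm⁴
A = 5.190×10^3 mm²;  r_min = √(I/A) = √(1.077×10^6/5.190×10^3) = 14.40 mm
L_e = K·L = 0.5 × 4.19 m = 2.095 m = 2095.0 mm
λ = L_e / r_min = 2095.0 / 14.40 = 145

λ ≈ 145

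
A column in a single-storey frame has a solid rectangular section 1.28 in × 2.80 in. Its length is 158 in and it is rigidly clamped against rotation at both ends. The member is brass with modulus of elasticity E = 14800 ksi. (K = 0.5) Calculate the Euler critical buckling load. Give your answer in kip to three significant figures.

P_cr ≈ 11.5 kip

Buckling occurs about the weak axis: I_min = h·b³/12 with b = 1.28 in (the shorter side).
I_min = 2.80×1.28³/12 = 0.4893 in⁴
Effective length L_e = K·L = 0.5 × 158 = 79.00 in
P_cr = π²EI / L_e² = π² × 14800×10³ × 0.4893 / 79.00² = 1.145×10^4 lb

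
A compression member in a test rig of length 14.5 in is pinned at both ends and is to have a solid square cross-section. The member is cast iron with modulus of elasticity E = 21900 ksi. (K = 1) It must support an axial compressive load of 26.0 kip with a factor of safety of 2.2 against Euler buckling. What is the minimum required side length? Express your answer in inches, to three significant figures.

Required P_cr = n·P = 2.2 × 26.0 = 57.20 kip
L_e = K·L = 1 × 14.5 = 14.50 in
Required I = P_cr·L_e²/(π²E) = 5.720×10^4 × 14.50² / (π² × 2.19×10^7) = 5.564×10^-2 in⁴
Solid square: I = a⁴/12  ⇒  a = (12I)^(1/4) = (12×5.564×10^-2)^(1/4) = 0.904 in

a ≈ 0.904 in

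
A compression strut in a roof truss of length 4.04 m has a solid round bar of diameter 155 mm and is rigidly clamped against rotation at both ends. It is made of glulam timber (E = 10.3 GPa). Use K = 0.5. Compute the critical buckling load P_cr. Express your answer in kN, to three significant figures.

P_cr ≈ 706 kN

I = πd⁴/64 = π×155⁴/64 = 2.833×10^7 mm⁴
I = 2.833×10^7 mm⁴ = 2.833×10^-5 m⁴
Effective length L_e = K·L = 0.5 × 4.04 = 2.020 m
P_cr = π²EI / L_e² = π² × 10.3×10⁹ × 2.833×10^-5 / 2.020² = 7.059×10^5 N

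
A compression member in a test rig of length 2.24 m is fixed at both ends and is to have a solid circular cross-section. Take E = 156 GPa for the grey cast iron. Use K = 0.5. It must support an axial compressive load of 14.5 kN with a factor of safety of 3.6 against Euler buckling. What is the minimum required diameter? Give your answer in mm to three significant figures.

d ≈ 30.5 mm

Required P_cr = n·P = 3.6 × 14.5 = 52.20 kN
L_e = K·L = 0.5 × 2.24 = 1.120 m
Required I = P_cr·L_e²/(π²E) = 5.220×10^4 × 1.120² / (π² × 1.56×10^11) = 4.253×10^-8 m⁴
I_req = 4.253×10^4 mm⁴
Solid circle: I = πd⁴/64  ⇒  d = (64I/π)^(1/4) = (64×4.253×10^4/π)^(1/4) = 30.5 mm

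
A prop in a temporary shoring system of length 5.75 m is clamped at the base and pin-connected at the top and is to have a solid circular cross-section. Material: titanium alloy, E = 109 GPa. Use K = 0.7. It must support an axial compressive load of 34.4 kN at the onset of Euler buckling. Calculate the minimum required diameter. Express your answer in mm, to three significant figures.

L_e = K·L = 0.7 × 5.75 = 4.025 m
Required I = P_cr·L_e²/(π²E) = 3.440×10^4 × 4.025² / (π² × 1.09×10^11) = 5.180×10^-7 m⁴
I_req = 5.180×10^5 mm⁴
Solid circle: I = πd⁴/64  ⇒  d = (64I/π)^(1/4) = (64×5.180×10^5/π)^(1/4) = 57.0 mm

d ≈ 57.0 mm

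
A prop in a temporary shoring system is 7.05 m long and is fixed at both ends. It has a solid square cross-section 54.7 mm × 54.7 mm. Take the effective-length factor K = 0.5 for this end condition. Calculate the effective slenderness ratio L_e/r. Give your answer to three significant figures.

λ ≈ 223

I = a⁴/12 = 54.7⁴/12 = 7.461×10^5 mm⁴
A = 2.992×10^3 mm²;  r_min = √(I/A) = √(7.461×10^5/2.992×10^3) = 15.79 mm
L_e = K·L = 0.5 × 7.05 m = 3.525 m = 3525.0 mm
λ = L_e / r_min = 3525.0 / 15.79 = 223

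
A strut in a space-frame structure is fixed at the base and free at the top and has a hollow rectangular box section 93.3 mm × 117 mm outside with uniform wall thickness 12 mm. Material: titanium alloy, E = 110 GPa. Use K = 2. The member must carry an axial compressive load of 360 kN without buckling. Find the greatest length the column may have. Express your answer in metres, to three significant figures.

Inner dimensions: h_i = 117 − 2×12 = 93.00 mm, b_i = 93.3 − 2×12 = 69.30 mm
Weak-axis I_min = (h_o·b_o³ − h_i·b_i³)/12 with b_o = 93.3, b_i = 69.30 mm (shorter outer/inner sides).
I_min = (117×93.3³ − 93.00×69.30³)/12 = 5.339×10^6 mm⁴
I = 5.339×10^-6 m⁴
At the buckling limit P_cr = P = 3.600×10^5 N
From P_cr = π²EI/(K·L)²:  L = (1/K)·√(π²EI/P_cr) = (1/2)·√(π²×1.10×10^11×5.339×10^-6/3.600×10^5)
L = 2.01 m

L_max ≈ 2.01 m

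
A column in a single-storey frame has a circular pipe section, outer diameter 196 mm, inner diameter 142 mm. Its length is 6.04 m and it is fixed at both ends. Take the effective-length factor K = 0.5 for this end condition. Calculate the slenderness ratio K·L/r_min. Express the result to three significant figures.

λ ≈ 49.9

d_o = 196 mm, d_i = 142 mm
I = π(d_o⁴ − d_i⁴)/64 = π(196⁴ − 142.0⁴)/64 = 5.248×10^7 mm⁴
A = 1.434×10^4 mm²;  r_min = √(I/A) = √(5.248×10^7/1.434×10^4) = 60.51 mm
L_e = K·L = 0.5 × 6.04 m = 3.020 m = 3020.0 mm
λ = L_e / r_min = 3020.0 / 60.51 = 49.9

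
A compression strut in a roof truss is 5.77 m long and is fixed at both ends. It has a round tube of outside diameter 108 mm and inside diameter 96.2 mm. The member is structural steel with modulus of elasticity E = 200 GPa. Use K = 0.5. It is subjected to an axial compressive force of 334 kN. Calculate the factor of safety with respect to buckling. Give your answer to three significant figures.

d_o = 108 mm, d_i = 96.2 mm
I = π(d_o⁴ − d_i⁴)/64 = π(108⁴ − 96.20⁴)/64 = 2.474×10^6 mm⁴
I = 2.474×10^6 mm⁴ = 2.474×10^-6 m⁴
Effective length L_e = K·L = 0.5 × 5.77 = 2.885 m
P_cr = π²EI / L_e² = π² × 200×10⁹ × 2.474×10^-6 / 2.885² = 5.868×10^5 N
Factor of safety n = P_cr / P = 586.78 / 334 = 1.76

n ≈ 1.76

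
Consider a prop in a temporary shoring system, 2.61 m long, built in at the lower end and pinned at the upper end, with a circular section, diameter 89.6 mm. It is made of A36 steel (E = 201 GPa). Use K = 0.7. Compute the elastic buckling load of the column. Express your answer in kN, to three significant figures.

P_cr ≈ 1880 kN

I = πd⁴/64 = π×89.6⁴/64 = 3.164×10^6 mm⁴
I = 3.164×10^6 mm⁴ = 3.164×10^-6 m⁴
Effective length L_e = K·L = 0.7 × 2.61 = 1.827 m
P_cr = π²EI / L_e² = π² × 201×10⁹ × 3.164×10^-6 / 1.827² = 1.880×10^6 N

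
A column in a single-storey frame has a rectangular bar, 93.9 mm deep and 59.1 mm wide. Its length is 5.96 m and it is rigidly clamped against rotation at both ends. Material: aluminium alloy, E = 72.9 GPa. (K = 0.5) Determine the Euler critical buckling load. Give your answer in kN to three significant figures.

Buckling occurs about the weak axis: I_min = h·b³/12 with b = 59.1 mm (the shorter side).
I_min = 93.9×59.1³/12 = 1.615×10^6 mm⁴
I = 1.615×10^6 mm⁴ = 1.615×10^-6 m⁴
Effective length L_e = K·L = 0.5 × 5.96 = 2.980 m
P_cr = π²EI / L_e² = π² × 72.9×10⁹ × 1.615×10^-6 / 2.980² = 1.309×10^5 N

P_cr ≈ 131 kN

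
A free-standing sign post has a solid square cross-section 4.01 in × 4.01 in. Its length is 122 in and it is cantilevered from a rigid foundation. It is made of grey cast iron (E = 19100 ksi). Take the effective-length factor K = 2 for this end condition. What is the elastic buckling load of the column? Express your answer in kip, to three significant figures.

P_cr ≈ 68.2 kip

I = a⁴/12 = 4.01⁴/12 = 21.55 in⁴
Effective length L_e = K·L = 2 × 122 = 244.0 in
P_cr = π²EI / L_e² = π² × 19100×10³ × 21.55 / 244.0² = 6.823×10^4 lb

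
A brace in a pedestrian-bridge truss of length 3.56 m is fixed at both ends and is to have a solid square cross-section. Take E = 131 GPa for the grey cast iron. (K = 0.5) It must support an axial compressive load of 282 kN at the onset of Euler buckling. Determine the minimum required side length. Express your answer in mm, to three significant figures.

a ≈ 53.7 mm

L_e = K·L = 0.5 × 3.56 = 1.780 m
Required I = P_cr·L_e²/(π²E) = 2.820×10^5 × 1.780² / (π² × 1.31×10^11) = 6.911×10^-7 m⁴
I_req = 6.911×10^5 mm⁴
Solid square: I = a⁴/12  ⇒  a = (12I)^(1/4) = (12×6.911×10^5)^(1/4) = 53.7 mm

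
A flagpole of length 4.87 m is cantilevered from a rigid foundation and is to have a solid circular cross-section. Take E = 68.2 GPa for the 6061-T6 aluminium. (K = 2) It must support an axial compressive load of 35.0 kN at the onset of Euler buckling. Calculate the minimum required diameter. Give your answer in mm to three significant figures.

d ≈ 100 mm

L_e = K·L = 2 × 4.87 = 9.740 m
Required I = P_cr·L_e²/(π²E) = 3.500×10^4 × 9.740² / (π² × 6.82×10^10) = 4.933×10^-6 m⁴
I_req = 4.933×10^6 mm⁴
Solid circle: I = πd⁴/64  ⇒  d = (64I/π)^(1/4) = (64×4.933×10^6/π)^(1/4) = 100 mm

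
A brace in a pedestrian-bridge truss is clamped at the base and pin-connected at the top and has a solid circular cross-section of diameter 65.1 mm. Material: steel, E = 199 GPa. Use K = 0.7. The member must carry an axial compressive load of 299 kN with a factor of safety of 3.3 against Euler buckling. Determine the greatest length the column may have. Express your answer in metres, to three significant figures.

L_max ≈ 1.89 m

I = πd⁴/64 = π×65.1⁴/64 = 8.816×10^5 mm⁴
I = 8.816×10^-7 m⁴
Required critical load P_cr = n·P = 3.3 × 299 = 986.7 kN = 9.867×10^5 N
From P_cr = π²EI/(K·L)²:  L = (1/K)·√(π²EI/P_cr) = (1/0.7)·√(π²×1.99×10^11×8.816×10^-7/9.867×10^5)
L = 1.89 m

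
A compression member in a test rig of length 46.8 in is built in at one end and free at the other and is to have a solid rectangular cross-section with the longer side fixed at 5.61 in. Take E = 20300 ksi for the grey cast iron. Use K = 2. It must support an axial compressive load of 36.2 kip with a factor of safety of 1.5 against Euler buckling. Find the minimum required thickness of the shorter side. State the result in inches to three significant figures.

b ≈ 1.72 in

Required P_cr = n·P = 1.5 × 36.2 = 54.30 kip
L_e = K·L = 2 × 46.8 = 93.60 in
Required I = P_cr·L_e²/(π²E) = 5.430×10^4 × 93.60² / (π² × 2.03×10^7) = 2.374 in⁴
Rectangle, weak axis: I_min = h·b³/12 with h = 5.61 in fixed  ⇒  b = (12I/h)^(1/3) = 1.72 in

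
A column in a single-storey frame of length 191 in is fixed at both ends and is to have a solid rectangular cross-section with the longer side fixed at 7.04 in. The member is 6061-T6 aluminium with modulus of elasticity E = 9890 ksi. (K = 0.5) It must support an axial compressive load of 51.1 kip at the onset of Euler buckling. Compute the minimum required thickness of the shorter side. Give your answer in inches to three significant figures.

L_e = K·L = 0.5 × 191 = 95.50 in
Required I = P_cr·L_e²/(π²E) = 5.110×10^4 × 95.50² / (π² × 9.89×10^6) = 4.775 in⁴
Rectangle, weak axis: I_min = h·b³/12 with h = 7.04 in fixed  ⇒  b = (12I/h)^(1/3) = 2.01 in

b ≈ 2.01 in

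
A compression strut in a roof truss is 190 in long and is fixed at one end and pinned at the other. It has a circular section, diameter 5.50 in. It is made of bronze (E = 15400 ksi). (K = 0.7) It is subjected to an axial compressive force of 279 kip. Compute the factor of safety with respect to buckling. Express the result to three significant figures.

n ≈ 1.38

I = πd⁴/64 = π×5.50⁴/64 = 44.92 in⁴
Effective length L_e = K·L = 0.7 × 190 = 133.0 in
P_cr = π²EI / L_e² = π² × 15400×10³ × 44.92 / 133.0² = 3.860×10^5 lb
Factor of safety n = P_cr / P = 385.96 / 279 = 1.38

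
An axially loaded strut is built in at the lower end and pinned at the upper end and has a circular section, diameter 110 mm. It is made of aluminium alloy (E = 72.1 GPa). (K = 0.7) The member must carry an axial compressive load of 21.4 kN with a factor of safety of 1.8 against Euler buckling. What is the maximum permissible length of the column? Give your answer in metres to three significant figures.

L_max ≈ 16.5 m

I = πd⁴/64 = π×110⁴/64 = 7.187×10^6 mm⁴
I = 7.187×10^-6 m⁴
Required critical load P_cr = n·P = 1.8 × 21.4 = 38.52 kN = 3.852×10^4 N
From P_cr = π²EI/(K·L)²:  L = (1/K)·√(π²EI/P_cr) = (1/0.7)·√(π²×7.21×10^10×7.187×10^-6/3.852×10^4)
L = 16.5 m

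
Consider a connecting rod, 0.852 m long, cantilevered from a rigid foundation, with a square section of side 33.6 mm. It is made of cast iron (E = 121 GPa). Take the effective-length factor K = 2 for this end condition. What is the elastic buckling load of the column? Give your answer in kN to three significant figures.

P_cr ≈ 43.7 kN

I = a⁴/12 = 33.6⁴/12 = 1.062×10^5 mm⁴
I = 1.062×10^5 mm⁴ = 1.062×10^-7 m⁴
Effective length L_e = K·L = 2 × 0.852 = 1.704 m
P_cr = π²EI / L_e² = π² × 121×10⁹ × 1.062×10^-7 / 1.704² = 4.368×10^4 N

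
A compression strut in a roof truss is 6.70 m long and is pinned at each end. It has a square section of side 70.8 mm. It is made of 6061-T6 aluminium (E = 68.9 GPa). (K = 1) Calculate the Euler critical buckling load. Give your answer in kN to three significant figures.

P_cr ≈ 31.7 kN

I = a⁴/12 = 70.8⁴/12 = 2.094×10^6 mm⁴
I = 2.094×10^6 mm⁴ = 2.094×10^-6 m⁴
Effective length L_e = K·L = 1 × 6.70 = 6.700 m
P_cr = π²EI / L_e² = π² × 68.9×10⁹ × 2.094×10^-6 / 6.700² = 3.172×10^4 N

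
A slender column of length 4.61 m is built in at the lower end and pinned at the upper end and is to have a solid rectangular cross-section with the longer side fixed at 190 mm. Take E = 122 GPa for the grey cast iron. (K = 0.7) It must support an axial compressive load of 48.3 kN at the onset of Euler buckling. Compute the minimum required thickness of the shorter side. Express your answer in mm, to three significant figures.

b ≈ 29.8 mm

L_e = K·L = 0.7 × 4.61 = 3.227 m
Required I = P_cr·L_e²/(π²E) = 4.830×10^4 × 3.227² / (π² × 1.22×10^11) = 4.177×10^-7 m⁴
I_req = 4.177×10^5 mm⁴
Rectangle, weak axis: I_min = h·b³/12 with h = 190 mm fixed  ⇒  b = (12I/h)^(1/3) = 29.8 mm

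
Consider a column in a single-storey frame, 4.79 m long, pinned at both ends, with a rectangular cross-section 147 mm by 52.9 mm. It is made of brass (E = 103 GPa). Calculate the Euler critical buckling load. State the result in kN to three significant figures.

Buckling occurs about the weak axis: I_min = h·b³/12 with b = 52.9 mm (the shorter side).
I_min = 147×52.9³/12 = 1.813×10^6 mm⁴
I = 1.813×10^6 mm⁴ = 1.813×10^-6 m⁴
Effective length L_e = K·L = 1 × 4.79 = 4.790 m
P_cr = π²EI / L_e² = π² × 103×10⁹ × 1.813×10^-6 / 4.790² = 8.035×10^4 N

P_cr ≈ 80.3 kN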